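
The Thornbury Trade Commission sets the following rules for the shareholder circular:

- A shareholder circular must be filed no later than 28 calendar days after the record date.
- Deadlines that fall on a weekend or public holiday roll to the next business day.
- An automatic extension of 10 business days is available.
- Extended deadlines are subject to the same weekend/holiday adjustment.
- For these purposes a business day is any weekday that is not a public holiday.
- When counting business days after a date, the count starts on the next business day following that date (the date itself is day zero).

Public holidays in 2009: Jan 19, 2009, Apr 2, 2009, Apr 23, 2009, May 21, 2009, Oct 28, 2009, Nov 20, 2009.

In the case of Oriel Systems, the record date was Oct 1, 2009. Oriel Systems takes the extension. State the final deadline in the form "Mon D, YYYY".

28 calendar days after Oct 1, 2009 is Oct 29, 2009.
Oct 29, 2009 falls on a Thursday, which is a business day, so no adjustment is needed.
The 10-business-day extension runs from Oct 29, 2009 to Nov 12, 2009.
Nov 12, 2009 is a Thursday and not a listed holiday, so it stands.
So the filing is due Nov 12, 2009.

Nov 12, 2009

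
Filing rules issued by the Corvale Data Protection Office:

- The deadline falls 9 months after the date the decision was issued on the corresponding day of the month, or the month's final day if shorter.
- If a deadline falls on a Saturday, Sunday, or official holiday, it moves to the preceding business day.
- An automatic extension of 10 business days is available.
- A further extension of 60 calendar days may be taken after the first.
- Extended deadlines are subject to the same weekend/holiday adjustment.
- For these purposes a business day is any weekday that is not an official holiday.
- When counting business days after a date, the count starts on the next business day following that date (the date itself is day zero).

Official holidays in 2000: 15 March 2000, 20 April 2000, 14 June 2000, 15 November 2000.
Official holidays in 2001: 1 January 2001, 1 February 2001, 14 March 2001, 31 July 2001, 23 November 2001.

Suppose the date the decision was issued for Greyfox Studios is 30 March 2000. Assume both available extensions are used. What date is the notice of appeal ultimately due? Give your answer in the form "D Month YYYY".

16 March 2001

Moving 9 months forward from 30 March 2000 on the corresponding day gives 30 December 2000.
Because 30 December 2000 is a Saturday, the deadline becomes 29 December 2000 (Friday).
The 10-business-day extension runs from 29 December 2000 to 15 January 2001.
15 January 2001 (Monday) is already a business day.
Applying the 60-calendar-day extension: 15 January 2001 + 60 days = 16 March 2001.
16 March 2001 (Friday) is already a business day.
So the filing is due 16 March 2001.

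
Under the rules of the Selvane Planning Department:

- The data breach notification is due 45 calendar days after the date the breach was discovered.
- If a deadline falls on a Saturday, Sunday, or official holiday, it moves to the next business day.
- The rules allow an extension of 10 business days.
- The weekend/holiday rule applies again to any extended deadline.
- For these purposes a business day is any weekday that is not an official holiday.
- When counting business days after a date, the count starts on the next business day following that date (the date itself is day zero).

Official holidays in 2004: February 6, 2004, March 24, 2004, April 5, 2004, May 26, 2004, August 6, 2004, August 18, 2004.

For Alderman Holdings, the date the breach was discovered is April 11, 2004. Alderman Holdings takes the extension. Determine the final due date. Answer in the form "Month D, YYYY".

June 10, 2004

From April 11, 2004, 45 calendar days later is May 26, 2004.
May 26, 2004 falls on a listed holiday. Rolling to the next business day gives May 27, 2004, a Thursday.
Applying the 10-business-day extension: 10 business days after May 27, 2004 is June 10, 2004.
June 10, 2004 falls on a Thursday, which is a business day, so no adjustment is needed.
So the filing is due June 10, 2004.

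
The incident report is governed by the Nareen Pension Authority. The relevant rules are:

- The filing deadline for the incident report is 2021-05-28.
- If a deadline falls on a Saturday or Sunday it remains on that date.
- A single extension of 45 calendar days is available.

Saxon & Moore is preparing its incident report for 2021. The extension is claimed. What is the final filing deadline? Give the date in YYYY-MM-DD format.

The stated deadline is 2021-05-28.
2021-05-28 is a Friday; no weekend or holiday adjustment applies.
Applying the 45-calendar-day extension: 2021-05-28 + 45 days = 2021-07-12.
No adjustment is made for weekends or holidays, so 2021-07-12 stands.
The final due date is 2021-07-12.

2021-07-12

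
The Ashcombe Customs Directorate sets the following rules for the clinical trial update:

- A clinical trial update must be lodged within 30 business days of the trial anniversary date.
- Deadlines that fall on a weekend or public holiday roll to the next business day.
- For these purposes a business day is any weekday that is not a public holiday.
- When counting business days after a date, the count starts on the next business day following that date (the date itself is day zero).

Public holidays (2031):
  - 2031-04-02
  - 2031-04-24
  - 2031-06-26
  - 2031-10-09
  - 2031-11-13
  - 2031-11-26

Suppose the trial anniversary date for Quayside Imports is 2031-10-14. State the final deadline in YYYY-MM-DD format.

Starting the day after 2031-10-14 and counting 30 business days lands on 2031-11-27.
2031-11-27 (Thursday) is already a business day.
So the filing is due 2031-11-27.

2031-11-27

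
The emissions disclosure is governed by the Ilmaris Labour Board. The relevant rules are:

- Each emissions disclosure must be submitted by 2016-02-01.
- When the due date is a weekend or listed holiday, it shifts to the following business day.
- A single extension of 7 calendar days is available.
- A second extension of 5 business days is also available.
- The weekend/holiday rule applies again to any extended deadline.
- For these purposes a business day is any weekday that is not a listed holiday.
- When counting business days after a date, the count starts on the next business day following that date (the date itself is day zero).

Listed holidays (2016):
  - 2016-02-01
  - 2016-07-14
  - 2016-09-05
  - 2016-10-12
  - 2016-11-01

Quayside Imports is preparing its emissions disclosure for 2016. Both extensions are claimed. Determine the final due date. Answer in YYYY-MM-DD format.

The statutory due date is 2016-02-01.
2016-02-01 is a listed holiday; the next business day is 2016-02-02 (Tuesday).
Applying the 7-calendar-day extension: 2016-02-02 + 7 days = 2016-02-09.
Since 2016-02-09 is a Tuesday and not a holiday, the date is unchanged.
Applying the 5-business-day extension: 5 business days after 2016-02-09 is 2016-02-16.
2016-02-16 (Tuesday) is already a business day.
Deadline: 2016-02-16.

2016-02-16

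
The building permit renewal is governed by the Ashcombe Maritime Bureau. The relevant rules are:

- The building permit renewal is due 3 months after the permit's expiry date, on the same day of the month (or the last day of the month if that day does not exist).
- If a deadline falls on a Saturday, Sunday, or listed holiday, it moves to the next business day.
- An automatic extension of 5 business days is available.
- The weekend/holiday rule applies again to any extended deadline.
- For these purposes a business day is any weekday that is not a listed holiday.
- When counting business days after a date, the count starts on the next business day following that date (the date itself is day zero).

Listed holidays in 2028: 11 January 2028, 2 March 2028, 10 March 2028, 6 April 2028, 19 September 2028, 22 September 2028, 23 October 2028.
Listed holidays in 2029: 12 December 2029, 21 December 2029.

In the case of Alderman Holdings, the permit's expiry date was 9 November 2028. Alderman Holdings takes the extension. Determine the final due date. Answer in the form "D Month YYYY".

16 February 2029

3 months after 9 November 2028, on the same day of the month, is 9 February 2029.
9 February 2029 is a Friday and not a listed holiday, so it stands.
Counting 5 further business days from 9 February 2029 reaches 16 February 2029.
16 February 2029 falls on a Friday, which is a business day, so no adjustment is needed.
Deadline: 16 February 2029.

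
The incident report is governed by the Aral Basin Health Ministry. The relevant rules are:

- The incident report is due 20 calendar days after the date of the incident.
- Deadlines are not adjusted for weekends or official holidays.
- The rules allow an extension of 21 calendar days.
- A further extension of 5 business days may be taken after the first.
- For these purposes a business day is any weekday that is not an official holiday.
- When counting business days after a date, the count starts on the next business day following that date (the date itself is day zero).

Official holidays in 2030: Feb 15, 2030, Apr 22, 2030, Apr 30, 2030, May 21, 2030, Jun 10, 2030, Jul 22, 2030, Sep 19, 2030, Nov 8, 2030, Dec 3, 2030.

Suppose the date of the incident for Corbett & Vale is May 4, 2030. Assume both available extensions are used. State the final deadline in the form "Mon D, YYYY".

Jun 21, 2030

From May 4, 2030, 20 calendar days later is May 24, 2030.
No adjustment is made for weekends or holidays, so May 24, 2030 stands.
The 21-calendar-day extension moves the deadline from May 24, 2030 to Jun 14, 2030.
Jun 14, 2030 falls on a Friday. The rules make no weekend/holiday allowance, so it remains Jun 14, 2030.
The 5-business-day extension runs from Jun 14, 2030 to Jun 21, 2030.
Jun 21, 2030 is a Friday; no weekend or holiday adjustment applies.
Deadline: Jun 21, 2030.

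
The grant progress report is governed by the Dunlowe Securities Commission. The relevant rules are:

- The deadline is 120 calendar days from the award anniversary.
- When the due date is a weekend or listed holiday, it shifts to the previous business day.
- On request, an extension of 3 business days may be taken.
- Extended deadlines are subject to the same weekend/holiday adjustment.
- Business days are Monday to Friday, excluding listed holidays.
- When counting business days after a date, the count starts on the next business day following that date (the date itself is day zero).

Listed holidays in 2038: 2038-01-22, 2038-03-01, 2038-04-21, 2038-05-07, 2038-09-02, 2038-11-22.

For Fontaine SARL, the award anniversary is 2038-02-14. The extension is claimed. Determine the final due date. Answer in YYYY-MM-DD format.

From 2038-02-14, 120 calendar days later is 2038-06-14.
2038-06-14 is a Monday and not a listed holiday, so it stands.
Applying the 3-business-day extension: 3 business days after 2038-06-14 is 2038-06-17.
2038-06-17 falls on a Thursday, which is a business day, so no adjustment is needed.
So the filing is due 2038-06-17.

2038-06-17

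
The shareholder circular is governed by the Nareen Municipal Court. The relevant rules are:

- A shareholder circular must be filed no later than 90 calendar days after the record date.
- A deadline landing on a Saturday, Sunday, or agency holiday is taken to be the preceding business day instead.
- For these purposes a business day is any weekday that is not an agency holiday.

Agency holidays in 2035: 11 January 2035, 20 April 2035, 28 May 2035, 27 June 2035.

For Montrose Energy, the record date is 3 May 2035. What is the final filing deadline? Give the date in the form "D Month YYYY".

1 August 2035

90 calendar days after 3 May 2035 is 1 August 2035.
1 August 2035 falls on a Wednesday, which is a business day, so no adjustment is needed.
So the filing is due 1 August 2035.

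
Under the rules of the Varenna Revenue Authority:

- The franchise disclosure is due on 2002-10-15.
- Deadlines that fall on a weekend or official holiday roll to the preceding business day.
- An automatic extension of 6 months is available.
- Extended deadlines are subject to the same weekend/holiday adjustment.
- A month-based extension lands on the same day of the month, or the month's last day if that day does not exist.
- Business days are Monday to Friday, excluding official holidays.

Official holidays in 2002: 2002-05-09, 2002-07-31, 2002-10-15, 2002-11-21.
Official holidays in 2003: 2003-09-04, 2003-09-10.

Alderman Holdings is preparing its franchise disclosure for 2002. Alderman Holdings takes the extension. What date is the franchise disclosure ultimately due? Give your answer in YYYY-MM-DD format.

The statutory due date is 2002-10-15.
2002-10-15 is a listed holiday; the preceding business day is 2002-10-14 (Monday).
The 6 months extension carries 2002-10-14 to 2003-04-14.
2003-04-14 is a Monday and not a listed holiday, so it stands.
So the filing is due 2003-04-14.

2003-04-14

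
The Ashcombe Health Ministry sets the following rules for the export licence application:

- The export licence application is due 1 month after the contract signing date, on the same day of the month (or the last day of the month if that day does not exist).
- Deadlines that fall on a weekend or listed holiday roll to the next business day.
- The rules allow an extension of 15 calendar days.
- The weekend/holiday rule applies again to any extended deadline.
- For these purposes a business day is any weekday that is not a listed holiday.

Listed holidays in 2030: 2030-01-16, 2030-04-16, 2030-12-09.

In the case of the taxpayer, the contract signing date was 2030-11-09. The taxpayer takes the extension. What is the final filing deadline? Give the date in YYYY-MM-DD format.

2030-12-25

Moving 1 month forward from 2030-11-09 on the corresponding day gives 2030-12-09.
2030-12-09 falls on a listed holiday. Rolling to the next business day gives 2030-12-10, a Tuesday.
The 15-calendar-day extension moves the deadline from 2030-12-10 to 2030-12-25.
Since 2030-12-25 is a Wednesday and not a holiday, the date is unchanged.
Deadline: 2030-12-25.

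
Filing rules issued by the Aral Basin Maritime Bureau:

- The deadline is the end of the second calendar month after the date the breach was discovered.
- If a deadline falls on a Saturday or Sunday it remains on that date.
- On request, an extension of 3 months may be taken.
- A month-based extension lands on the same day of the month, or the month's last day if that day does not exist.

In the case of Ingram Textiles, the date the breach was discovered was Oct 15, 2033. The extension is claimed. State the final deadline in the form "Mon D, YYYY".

The second month after Oct 15, 2033 is December 2033, whose last day is Dec 31, 2033.
No adjustment is made for weekends or holidays, so Dec 31, 2033 stands.
Add 3 months to Dec 31, 2033: Mar 31, 2034.
Mar 31, 2034 falls on a Friday. The rules make no weekend/holiday allowance, so it remains Mar 31, 2034.
Final deadline: Mar 31, 2034.

Mar 31, 2034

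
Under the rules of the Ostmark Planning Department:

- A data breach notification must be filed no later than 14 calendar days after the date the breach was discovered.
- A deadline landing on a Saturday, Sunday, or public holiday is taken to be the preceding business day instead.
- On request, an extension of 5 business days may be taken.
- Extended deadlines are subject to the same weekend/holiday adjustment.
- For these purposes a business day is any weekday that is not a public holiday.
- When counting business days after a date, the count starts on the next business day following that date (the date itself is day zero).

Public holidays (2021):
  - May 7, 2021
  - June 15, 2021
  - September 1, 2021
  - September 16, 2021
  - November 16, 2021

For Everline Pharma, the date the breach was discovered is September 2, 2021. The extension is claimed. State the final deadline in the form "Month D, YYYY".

Adding 14 calendar days to September 2, 2021 gives September 16, 2021.
September 16, 2021 falls on a listed holiday. Rolling to the preceding business day gives September 15, 2021, a Wednesday.
The 5-business-day extension runs from September 15, 2021 to September 23, 2021.
Since September 23, 2021 is a Thursday and not a holiday, the date is unchanged.
Final deadline: September 23, 2021.

September 23, 2021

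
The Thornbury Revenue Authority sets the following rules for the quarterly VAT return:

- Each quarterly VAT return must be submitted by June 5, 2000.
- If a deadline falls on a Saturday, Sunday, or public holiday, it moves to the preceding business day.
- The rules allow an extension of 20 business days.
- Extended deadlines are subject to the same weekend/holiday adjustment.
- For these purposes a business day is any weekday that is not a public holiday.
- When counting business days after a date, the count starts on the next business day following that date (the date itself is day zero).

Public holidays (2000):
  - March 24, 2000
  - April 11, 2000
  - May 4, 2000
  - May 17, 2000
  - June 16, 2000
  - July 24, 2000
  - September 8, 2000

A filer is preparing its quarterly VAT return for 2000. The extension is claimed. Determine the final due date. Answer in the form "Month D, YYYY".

July 4, 2000

Start from the fixed due date, June 5, 2000.
June 5, 2000 (Monday) is already a business day.
Counting 20 further business days from June 5, 2000 reaches July 4, 2000.
Since July 4, 2000 is a Tuesday and not a holiday, the date is unchanged.
The final due date is July 4, 2000.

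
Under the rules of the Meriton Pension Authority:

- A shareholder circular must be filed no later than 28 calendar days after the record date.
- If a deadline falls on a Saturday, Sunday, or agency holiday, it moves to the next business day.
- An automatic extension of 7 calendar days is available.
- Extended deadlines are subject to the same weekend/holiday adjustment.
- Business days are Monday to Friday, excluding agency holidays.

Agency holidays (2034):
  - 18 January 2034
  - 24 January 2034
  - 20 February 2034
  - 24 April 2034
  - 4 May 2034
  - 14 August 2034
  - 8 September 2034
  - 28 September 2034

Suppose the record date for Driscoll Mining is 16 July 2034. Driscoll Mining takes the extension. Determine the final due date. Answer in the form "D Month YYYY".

22 August 2034

28 calendar days after 16 July 2034 is 13 August 2034.
13 August 2034 is a Sunday; the next business day is 15 August 2034 (Tuesday).
The 7-calendar-day extension moves the deadline from 15 August 2034 to 22 August 2034.
22 August 2034 (Tuesday) is already a business day.
Final deadline: 22 August 2034.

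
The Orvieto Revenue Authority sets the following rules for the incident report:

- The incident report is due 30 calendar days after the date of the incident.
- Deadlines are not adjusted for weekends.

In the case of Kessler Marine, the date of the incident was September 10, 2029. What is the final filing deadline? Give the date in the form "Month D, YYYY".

Trigger date September 10, 2029 + 30 calendar days = October 10, 2029.
October 10, 2029 falls on a Wednesday. The rules make no weekend/holiday allowance, so it remains October 10, 2029.
So the filing is due October 10, 2029.

October 10, 2029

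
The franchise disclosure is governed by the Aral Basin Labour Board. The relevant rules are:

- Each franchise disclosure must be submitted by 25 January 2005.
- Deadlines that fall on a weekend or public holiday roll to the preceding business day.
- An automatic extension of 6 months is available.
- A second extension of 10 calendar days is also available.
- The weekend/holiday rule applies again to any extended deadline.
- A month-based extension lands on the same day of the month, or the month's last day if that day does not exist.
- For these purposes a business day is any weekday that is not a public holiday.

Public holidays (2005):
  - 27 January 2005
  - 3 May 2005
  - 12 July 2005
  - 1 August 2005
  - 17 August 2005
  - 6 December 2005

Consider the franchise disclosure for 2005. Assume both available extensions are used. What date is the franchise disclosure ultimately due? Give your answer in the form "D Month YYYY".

4 August 2005

The statutory due date is 25 January 2005.
25 January 2005 falls on a Tuesday, which is a business day, so no adjustment is needed.
Add 6 months to 25 January 2005: 25 July 2005.
Since 25 July 2005 is a Monday and not a holiday, the date is unchanged.
Applying the 10-calendar-day extension: 25 July 2005 + 10 days = 4 August 2005.
4 August 2005 is a Thursday and not a listed holiday, so it stands.
So the filing is due 4 August 2005.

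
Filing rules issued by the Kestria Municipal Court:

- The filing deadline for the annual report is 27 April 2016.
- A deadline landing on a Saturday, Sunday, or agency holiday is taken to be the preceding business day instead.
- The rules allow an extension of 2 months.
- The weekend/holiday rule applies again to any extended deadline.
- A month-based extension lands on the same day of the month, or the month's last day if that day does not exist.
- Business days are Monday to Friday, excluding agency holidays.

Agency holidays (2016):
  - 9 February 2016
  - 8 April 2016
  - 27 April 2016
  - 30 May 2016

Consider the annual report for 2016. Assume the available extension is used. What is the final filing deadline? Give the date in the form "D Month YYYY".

The stated deadline is 27 April 2016.
Because 27 April 2016 is a listed holiday, the deadline becomes 26 April 2016 (Tuesday).
Add 2 months to 26 April 2016: 26 June 2016.
26 June 2016 falls on a Sunday. Rolling to the preceding business day gives 24 June 2016, a Friday.
Deadline: 24 June 2016.

24 June 2016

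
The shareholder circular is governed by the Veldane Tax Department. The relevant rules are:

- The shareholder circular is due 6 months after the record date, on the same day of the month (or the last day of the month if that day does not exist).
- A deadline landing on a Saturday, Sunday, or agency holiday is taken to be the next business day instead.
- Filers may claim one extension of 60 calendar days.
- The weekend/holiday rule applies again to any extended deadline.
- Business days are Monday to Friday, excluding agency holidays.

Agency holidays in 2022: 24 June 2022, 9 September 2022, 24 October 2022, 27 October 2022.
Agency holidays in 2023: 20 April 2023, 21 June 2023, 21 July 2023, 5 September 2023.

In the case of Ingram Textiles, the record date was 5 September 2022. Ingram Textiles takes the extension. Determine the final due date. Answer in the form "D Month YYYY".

5 May 2023

6 months after 5 September 2022, on the same day of the month, is 5 March 2023.
5 March 2023 is a Sunday; the next business day is 6 March 2023 (Monday).
The 60-calendar-day extension moves the deadline from 6 March 2023 to 5 May 2023.
Since 5 May 2023 is a Friday and not a holiday, the date is unchanged.
The final due date is 5 May 2023.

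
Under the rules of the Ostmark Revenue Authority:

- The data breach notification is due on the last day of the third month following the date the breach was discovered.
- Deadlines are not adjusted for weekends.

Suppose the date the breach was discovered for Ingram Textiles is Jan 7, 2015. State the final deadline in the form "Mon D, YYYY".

Apr 30, 2015

3 months after Jan 7, 2015 is April 2015; that month ends on Apr 30, 2015.
No adjustment is made for weekends or holidays, so Apr 30, 2015 stands.
So the filing is due Apr 30, 2015.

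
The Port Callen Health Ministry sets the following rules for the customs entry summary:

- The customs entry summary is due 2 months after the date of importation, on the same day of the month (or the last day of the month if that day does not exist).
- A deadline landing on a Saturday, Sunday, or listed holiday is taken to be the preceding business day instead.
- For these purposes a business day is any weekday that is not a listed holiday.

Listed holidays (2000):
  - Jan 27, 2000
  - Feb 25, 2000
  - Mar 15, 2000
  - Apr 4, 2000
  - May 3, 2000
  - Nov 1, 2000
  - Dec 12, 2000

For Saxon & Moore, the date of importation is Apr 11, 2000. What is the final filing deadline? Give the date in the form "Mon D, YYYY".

Jun 9, 2000

2 months from Apr 11, 2000 is Jun 11, 2000.
Jun 11, 2000 falls on a Sunday. Rolling to the preceding business day gives Jun 9, 2000, a Friday.
The final due date is Jun 9, 2000.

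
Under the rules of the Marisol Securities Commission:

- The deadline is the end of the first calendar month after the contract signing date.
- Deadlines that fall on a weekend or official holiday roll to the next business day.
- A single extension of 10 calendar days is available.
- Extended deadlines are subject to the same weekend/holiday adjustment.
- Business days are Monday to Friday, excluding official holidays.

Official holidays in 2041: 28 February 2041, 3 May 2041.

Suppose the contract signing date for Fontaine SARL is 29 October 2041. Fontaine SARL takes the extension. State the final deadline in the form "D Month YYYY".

The first month after 29 October 2041 is November 2041, whose last day is 30 November 2041.
30 November 2041 is a Saturday, so it moves to the next business day, 2 December 2041 (Monday).
Add the 10 calendar-day extension to 2 December 2041: 12 December 2041.
12 December 2041 (Thursday) is already a business day.
Deadline: 12 December 2041.

12 December 2041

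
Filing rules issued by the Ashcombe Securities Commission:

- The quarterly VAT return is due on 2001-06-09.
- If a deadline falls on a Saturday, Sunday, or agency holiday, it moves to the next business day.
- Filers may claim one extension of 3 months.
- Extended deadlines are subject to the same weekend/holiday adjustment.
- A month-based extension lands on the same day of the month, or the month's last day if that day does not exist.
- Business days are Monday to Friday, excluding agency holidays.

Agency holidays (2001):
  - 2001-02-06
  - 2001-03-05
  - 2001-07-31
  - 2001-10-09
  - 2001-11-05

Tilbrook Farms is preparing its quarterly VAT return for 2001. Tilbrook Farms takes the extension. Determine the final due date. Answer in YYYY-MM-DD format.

The stated deadline is 2001-06-09.
2001-06-09 is a Saturday; the next business day is 2001-06-11 (Monday).
The 3 months extension carries 2001-06-11 to 2001-09-11.
2001-09-11 (Tuesday) is already a business day.
Final deadline: 2001-09-11.

2001-09-11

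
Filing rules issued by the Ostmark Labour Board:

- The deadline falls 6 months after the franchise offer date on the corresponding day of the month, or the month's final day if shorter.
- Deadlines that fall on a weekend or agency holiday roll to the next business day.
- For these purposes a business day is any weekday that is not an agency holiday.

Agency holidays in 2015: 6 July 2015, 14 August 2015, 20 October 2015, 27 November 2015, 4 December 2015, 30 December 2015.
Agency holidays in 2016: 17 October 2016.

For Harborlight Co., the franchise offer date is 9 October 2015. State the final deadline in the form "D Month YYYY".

11 April 2016

Moving 6 months forward from 9 October 2015 on the corresponding day gives 9 April 2016.
Because 9 April 2016 is a Saturday, the deadline becomes 11 April 2016 (Monday).
So the filing is due 11 April 2016.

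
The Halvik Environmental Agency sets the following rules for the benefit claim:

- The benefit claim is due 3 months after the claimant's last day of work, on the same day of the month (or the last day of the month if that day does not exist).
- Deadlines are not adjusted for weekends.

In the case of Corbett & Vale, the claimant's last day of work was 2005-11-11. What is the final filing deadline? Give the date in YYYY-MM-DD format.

3 months from 2005-11-11 is 2006-02-11.
2006-02-11 falls on a Saturday. The rules make no weekend/holiday allowance, so it remains 2006-02-11.
So the filing is due 2006-02-11.

2006-02-11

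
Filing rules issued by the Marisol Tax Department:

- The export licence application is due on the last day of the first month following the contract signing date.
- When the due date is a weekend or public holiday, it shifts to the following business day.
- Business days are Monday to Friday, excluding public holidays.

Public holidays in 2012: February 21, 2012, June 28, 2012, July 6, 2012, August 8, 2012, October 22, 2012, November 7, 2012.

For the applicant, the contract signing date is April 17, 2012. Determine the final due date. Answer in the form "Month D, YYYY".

1 month after April 17, 2012 falls in May 2012; the last day of that month is May 31, 2012.
May 31, 2012 falls on a Thursday, which is a business day, so no adjustment is needed.
The final due date is May 31, 2012.

May 31, 2012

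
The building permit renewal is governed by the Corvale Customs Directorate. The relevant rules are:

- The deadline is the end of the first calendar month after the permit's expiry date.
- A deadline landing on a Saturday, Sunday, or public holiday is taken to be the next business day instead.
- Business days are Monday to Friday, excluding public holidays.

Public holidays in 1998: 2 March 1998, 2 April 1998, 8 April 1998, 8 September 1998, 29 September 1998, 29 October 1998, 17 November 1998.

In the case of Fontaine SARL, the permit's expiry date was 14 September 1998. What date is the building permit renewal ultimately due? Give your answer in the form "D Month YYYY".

2 November 1998

1 month after 14 September 1998 falls in October 1998; the last day of that month is 31 October 1998.
31 October 1998 is a Saturday; the next business day is 2 November 1998 (Monday).
So the filing is due 2 November 1998.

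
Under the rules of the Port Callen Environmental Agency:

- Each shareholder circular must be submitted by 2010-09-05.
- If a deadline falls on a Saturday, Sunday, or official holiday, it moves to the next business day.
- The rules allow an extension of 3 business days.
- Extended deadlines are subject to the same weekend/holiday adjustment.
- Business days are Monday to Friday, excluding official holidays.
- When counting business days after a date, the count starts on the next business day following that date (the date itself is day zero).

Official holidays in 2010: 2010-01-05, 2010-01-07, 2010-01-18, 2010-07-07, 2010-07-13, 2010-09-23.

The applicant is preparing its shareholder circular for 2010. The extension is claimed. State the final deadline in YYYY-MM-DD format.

The statutory due date is 2010-09-05.
2010-09-05 is a Sunday, so it moves to the next business day, 2010-09-06 (Monday).
Counting 3 further business days from 2010-09-06 reaches 2010-09-09.
Since 2010-09-09 is a Thursday and not a holiday, the date is unchanged.
So the filing is due 2010-09-09.

2010-09-09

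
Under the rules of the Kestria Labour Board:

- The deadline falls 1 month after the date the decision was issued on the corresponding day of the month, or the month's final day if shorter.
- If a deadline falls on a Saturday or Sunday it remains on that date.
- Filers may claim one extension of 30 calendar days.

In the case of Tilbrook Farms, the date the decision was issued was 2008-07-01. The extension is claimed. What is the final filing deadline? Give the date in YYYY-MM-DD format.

1 month from 2008-07-01 is 2008-08-01.
2008-08-01 is a Friday; no weekend or holiday adjustment applies.
With the 30-day extension, 2008-08-01 becomes 2008-08-31.
2008-08-31 falls on a Sunday. The rules make no weekend/holiday allowance, so it remains 2008-08-31.
The final due date is 2008-08-31.

2008-08-31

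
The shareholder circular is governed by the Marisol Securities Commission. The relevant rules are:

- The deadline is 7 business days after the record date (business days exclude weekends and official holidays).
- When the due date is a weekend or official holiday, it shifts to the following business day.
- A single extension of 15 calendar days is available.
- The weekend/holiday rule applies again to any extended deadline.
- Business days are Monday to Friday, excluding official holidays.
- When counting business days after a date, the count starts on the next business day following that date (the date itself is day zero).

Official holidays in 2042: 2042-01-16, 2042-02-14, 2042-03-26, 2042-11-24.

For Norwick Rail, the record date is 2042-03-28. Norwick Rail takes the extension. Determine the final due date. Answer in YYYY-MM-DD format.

2042-04-23

7 business days after 2042-03-28, excluding weekends and holidays, is 2042-04-08.
2042-04-08 falls on a Tuesday, which is a business day, so no adjustment is needed.
With the 15-day extension, 2042-04-08 becomes 2042-04-23.
2042-04-23 is a Wednesday and not a listed holiday, so it stands.
Deadline: 2042-04-23.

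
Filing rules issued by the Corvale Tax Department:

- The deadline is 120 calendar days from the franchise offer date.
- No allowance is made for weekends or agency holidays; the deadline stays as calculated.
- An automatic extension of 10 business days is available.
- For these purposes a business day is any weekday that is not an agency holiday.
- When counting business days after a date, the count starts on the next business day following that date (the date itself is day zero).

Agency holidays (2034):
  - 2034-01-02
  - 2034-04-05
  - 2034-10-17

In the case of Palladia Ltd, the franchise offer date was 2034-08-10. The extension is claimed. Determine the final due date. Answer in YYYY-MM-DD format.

2034-12-22

Adding 120 calendar days to 2034-08-10 gives 2034-12-08.
2034-12-08 is a Friday; no weekend or holiday adjustment applies.
The 10-business-day extension runs from 2034-12-08 to 2034-12-22.
2034-12-22 is a Friday; no weekend or holiday adjustment applies.
Deadline: 2034-12-22.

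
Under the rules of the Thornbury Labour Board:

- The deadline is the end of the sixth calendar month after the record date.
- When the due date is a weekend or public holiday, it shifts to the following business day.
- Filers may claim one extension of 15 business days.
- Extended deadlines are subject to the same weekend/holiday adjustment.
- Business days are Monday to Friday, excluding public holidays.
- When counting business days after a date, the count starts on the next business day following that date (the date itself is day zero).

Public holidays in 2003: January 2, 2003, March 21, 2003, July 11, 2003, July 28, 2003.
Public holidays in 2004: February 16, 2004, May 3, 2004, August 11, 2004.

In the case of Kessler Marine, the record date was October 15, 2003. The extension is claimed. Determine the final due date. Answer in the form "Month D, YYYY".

May 24, 2004

The sixth month after October 15, 2003 is April 2004, whose last day is April 30, 2004.
April 30, 2004 falls on a Friday, which is a business day, so no adjustment is needed.
Applying the 15-business-day extension: 15 business days after April 30, 2004 is May 24, 2004.
Since May 24, 2004 is a Monday and not a holiday, the date is unchanged.
Deadline: May 24, 2004.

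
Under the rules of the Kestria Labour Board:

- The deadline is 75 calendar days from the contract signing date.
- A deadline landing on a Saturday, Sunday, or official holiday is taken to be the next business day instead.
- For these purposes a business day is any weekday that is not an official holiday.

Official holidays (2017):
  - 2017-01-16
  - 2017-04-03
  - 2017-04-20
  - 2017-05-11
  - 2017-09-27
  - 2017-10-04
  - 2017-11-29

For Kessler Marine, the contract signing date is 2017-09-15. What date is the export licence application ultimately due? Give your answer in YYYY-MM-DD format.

2017-11-30

Trigger date 2017-09-15 + 75 calendar days = 2017-11-29.
2017-11-29 falls on a listed holiday. Rolling to the next business day gives 2017-11-30, a Thursday.
The final due date is 2017-11-30.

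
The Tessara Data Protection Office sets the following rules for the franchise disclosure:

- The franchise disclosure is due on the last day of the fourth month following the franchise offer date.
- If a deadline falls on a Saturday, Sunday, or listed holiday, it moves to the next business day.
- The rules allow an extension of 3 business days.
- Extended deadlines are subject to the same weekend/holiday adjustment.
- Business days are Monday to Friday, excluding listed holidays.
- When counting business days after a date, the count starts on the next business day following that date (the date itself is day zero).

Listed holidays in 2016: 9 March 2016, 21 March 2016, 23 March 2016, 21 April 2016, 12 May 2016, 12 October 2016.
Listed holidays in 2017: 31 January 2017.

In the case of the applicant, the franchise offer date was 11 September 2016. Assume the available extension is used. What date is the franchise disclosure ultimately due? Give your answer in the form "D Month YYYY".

The fourth month after 11 September 2016 is January 2017, whose last day is 31 January 2017.
31 January 2017 is a listed holiday; the next business day is 1 February 2017 (Wednesday).
The 3-business-day extension runs from 1 February 2017 to 6 February 2017.
Since 6 February 2017 is a Monday and not a holiday, the date is unchanged.
The final due date is 6 February 2017.

6 February 2017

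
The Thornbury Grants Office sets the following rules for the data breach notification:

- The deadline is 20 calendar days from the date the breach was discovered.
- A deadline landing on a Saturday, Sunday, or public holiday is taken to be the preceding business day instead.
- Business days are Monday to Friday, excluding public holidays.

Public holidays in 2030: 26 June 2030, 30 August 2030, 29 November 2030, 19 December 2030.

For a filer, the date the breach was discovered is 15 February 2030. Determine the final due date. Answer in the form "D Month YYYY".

Trigger date 15 February 2030 + 20 calendar days = 7 March 2030.
7 March 2030 falls on a Thursday, which is a business day, so no adjustment is needed.
Deadline: 7 March 2030.

7 March 2030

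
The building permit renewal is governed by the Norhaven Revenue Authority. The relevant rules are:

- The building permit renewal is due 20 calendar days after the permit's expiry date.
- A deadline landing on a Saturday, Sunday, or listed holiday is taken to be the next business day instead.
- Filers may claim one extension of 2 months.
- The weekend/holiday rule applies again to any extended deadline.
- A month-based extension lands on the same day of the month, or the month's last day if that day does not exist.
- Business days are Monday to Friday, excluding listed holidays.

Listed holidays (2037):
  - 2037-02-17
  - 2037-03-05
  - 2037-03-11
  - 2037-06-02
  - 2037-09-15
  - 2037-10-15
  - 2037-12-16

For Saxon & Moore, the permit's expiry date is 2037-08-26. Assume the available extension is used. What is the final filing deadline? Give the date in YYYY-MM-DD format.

Adding 20 calendar days to 2037-08-26 gives 2037-09-15.
Because 2037-09-15 is a listed holiday, the deadline becomes 2037-09-16 (Wednesday).
Applying the 2 months extension: 2 months after 2037-09-16 is 2037-11-16.
2037-11-16 falls on a Monday, which is a business day, so no adjustment is needed.
So the filing is due 2037-11-16.

2037-11-16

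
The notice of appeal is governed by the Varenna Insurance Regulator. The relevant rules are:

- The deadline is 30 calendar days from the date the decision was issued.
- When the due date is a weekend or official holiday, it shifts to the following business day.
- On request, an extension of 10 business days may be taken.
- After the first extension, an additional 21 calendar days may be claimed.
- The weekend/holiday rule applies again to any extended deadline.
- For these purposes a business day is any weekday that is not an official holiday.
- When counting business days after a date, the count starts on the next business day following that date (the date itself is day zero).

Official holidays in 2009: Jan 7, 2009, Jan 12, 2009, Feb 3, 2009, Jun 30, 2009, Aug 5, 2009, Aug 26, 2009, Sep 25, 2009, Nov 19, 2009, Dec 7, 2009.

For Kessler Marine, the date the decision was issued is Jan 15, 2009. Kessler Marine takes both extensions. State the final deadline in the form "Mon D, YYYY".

Mar 23, 2009

30 calendar days after Jan 15, 2009 is Feb 14, 2009.
Because Feb 14, 2009 is a Saturday, the deadline becomes Feb 16, 2009 (Monday).
The 10-business-day extension runs from Feb 16, 2009 to Mar 2, 2009.
Mar 2, 2009 (Monday) is already a business day.
Add the 21 calendar-day extension to Mar 2, 2009: Mar 23, 2009.
Mar 23, 2009 is a Monday and not a listed holiday, so it stands.
So the filing is due Mar 23, 2009.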